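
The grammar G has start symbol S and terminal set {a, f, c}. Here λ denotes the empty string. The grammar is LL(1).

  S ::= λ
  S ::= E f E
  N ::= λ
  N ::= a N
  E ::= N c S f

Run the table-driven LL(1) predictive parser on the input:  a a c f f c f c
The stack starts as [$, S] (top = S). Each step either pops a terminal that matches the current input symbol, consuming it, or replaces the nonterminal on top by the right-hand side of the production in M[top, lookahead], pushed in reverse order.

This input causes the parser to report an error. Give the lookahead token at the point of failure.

c

      Stack            Input              Action
   1  $ S              a a c f f c f c $  expand S ::= E f E
   2  $ E f E          a a c f f c f c $  expand E ::= N c S f
   3  $ E f f S c N    a a c f f c f c $  expand N ::= a N
   4  $ E f f S c N a  a a c f f c f c $  match a
   5  $ E f f S c N    a c f f c f c $    expand N ::= a N
   6  $ E f f S c N a  a c f f c f c $    match a
   7  $ E f f S c N    c f f c f c $      expand N ::= λ
   8  $ E f f S c      c f f c f c $      match c
   9  $ E f f S        f f c f c $        expand S ::= λ
  10  $ E f f          f f c f c $        match f
  11  $ E f            f c f c $          match f
  12  $ E              c f c $            expand E ::= N c S f
  13  $ f S c N        c f c $            expand N ::= λ
  14  $ f S c          c f c $            match c
  15  $ f S            f c $              expand S ::= λ
  16  $ f              f c $              match f
  17  $                c $                error: stack empty but input remains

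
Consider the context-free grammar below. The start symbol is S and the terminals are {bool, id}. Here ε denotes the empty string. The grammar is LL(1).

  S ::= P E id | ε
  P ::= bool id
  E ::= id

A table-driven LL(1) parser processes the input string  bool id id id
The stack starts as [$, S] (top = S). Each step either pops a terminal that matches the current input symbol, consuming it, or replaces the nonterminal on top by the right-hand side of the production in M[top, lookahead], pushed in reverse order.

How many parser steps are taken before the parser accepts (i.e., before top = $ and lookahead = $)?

     Stack           Input            Action
  1  $ S             bool id id id $  expand S ::= P E id
  2  $ id E P        bool id id id $  expand P ::= bool id
  3  $ id E id bool  bool id id id $  match bool
  4  $ id E id       id id id $       match id
  5  $ id E          id id $          expand E ::= id
  6  $ id id         id id $          match id
  7  $ id            id $             match id
Accept reached after 7 steps.

7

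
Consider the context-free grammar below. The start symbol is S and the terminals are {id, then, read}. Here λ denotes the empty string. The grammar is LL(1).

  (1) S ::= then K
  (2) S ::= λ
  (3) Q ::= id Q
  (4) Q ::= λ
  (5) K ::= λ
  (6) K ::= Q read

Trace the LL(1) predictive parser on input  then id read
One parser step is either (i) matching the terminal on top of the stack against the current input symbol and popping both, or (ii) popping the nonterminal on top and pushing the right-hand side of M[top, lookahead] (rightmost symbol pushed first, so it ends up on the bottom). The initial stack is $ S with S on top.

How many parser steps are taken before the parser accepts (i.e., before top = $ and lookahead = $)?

7

step 1: stack=$ S  input=then id read $  — expand S ::= then K
step 2: stack=$ K then  input=then id read $  — match then
step 3: stack=$ K  input=id read $  — expand K ::= Q read
step 4: stack=$ read Q  input=id read $  — expand Q ::= id Q
step 5: stack=$ read Q id  input=id read $  — match id
step 6: stack=$ read Q  input=read $  — expand Q ::= λ
step 7: stack=$ read  input=read $  — match read
Accept reached after 7 steps.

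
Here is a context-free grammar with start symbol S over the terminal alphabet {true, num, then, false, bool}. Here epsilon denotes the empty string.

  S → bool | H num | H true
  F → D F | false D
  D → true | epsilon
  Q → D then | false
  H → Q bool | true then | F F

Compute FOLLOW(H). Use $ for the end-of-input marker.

{num, true}

FIRST(D): from D→true we get {true}; from D→epsilon we get {epsilon}. So FIRST(D) = {epsilon, true}.
FIRST(F): from F→D F we get {false, true}; from F→false D we get {false}. So FIRST(F) = {false, true}.
FIRST(Q): from Q→D then we get {then, true}; from Q→false we get {false}. So FIRST(Q) = {false, then, true}.
FIRST(H): from H→Q bool we get {false, then, true}; from H→true then we get {true}; from H→F F we get {false, true}. So FIRST(H) = {false, then, true}.
FIRST(S): from S→bool we get {bool}; from S→H num we get {false, then, true}; from S→H true we get {false, then, true}. So FIRST(S) = {bool, false, then, true}.
FOLLOW(S) includes $ since S is the start symbol.
FOLLOW(S): S appears on no right-hand side. Thus FOLLOW(S) = {$}.
FOLLOW(Q): in H→Q bool, Q is followed by bool with FIRST {bool}. Thus FOLLOW(Q) = {bool}.
FOLLOW(H): in S→H num, H is followed by num with FIRST {num}; in S→H true, H is followed by true with FIRST {true}. Thus FOLLOW(H) = {num, true}.
FOLLOW(F): in F→D F, the suffix after F is empty (adds nothing new); in H→F F (occurrence 1), F is followed by F with FIRST {false, true}; in H→F F (occurrence 2), the suffix after F is empty, so FOLLOW(F) ⊇ FOLLOW(H) = {num, true}. Thus FOLLOW(F) = {false, num, true}.
FOLLOW(D): in F→D F, D is followed by F with FIRST {false, true}; in F→false D, the suffix after D is empty, so FOLLOW(D) ⊇ FOLLOW(F) = {false, num, true}; in Q→D then, D is followed by then with FIRST {then}. Thus FOLLOW(D) = {false, num, then, true}.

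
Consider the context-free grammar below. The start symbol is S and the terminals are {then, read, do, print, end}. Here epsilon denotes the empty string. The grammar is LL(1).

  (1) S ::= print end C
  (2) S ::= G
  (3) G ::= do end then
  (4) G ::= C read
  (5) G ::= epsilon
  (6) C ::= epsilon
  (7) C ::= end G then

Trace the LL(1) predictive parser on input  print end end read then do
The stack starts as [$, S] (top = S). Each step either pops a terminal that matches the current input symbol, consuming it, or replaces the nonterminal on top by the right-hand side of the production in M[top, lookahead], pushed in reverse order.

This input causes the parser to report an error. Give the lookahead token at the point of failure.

do

      Stack          Input                         Action
   1  $ S            print end end read then do $  expand S ::= print end C
   2  $ C end print  print end end read then do $  match print
   3  $ C end        end end read then do $        match end
   4  $ C            end read then do $            expand C ::= end G then
   5  $ then G end   end read then do $            match end
   6  $ then G       read then do $                expand G ::= C read
   7  $ then read C  read then do $                expand C ::= epsilon
   8  $ then read    read then do $                match read
   9  $ then         then do $                     match then
  10  $              do $                          error: stack empty but input remains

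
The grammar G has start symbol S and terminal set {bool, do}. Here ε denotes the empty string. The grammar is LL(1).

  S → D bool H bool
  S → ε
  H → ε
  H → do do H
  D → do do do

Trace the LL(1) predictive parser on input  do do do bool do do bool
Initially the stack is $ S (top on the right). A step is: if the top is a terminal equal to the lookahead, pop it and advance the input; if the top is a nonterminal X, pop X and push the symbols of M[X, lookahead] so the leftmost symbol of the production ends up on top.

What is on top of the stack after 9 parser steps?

H

step 1: stack=$ S  input=do do do bool do do bool $  — expand S → D bool H bool
step 2: stack=$ bool H bool D  input=do do do bool do do bool $  — expand D → do do do
step 3: stack=$ bool H bool do do do  input=do do do bool do do bool $  — match do
step 4: stack=$ bool H bool do do  input=do do bool do do bool $  — match do
step 5: stack=$ bool H bool do  input=do bool do do bool $  — match do
step 6: stack=$ bool H bool  input=bool do do bool $  — match bool
step 7: stack=$ bool H  input=do do bool $  — expand H → do do H
step 8: stack=$ bool H do do  input=do do bool $  — match do
step 9: stack=$ bool H do  input=do bool $  — match do
Stack after step 9: $ bool H (top = H).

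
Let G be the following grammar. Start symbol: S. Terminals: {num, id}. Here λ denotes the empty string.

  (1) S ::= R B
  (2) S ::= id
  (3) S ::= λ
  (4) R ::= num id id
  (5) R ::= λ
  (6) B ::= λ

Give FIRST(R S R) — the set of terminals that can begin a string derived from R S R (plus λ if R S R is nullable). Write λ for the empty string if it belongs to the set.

{λ, id, num}

FIRST(R): from R::=num id id we get {num}; from R::=λ we get {λ}. So FIRST(R) = {λ, num}.
FIRST(B): from B::=λ we get {λ}. So FIRST(B) = {λ}.
FIRST(S): from S::=R B we get {λ, num}; from S::=id we get {id}; from S::=λ we get {λ}. So FIRST(S) = {λ, id, num}.
FIRST(R S R): take FIRST of each symbol in turn, carrying on past any symbol whose FIRST contains λ; result {λ, id, num}.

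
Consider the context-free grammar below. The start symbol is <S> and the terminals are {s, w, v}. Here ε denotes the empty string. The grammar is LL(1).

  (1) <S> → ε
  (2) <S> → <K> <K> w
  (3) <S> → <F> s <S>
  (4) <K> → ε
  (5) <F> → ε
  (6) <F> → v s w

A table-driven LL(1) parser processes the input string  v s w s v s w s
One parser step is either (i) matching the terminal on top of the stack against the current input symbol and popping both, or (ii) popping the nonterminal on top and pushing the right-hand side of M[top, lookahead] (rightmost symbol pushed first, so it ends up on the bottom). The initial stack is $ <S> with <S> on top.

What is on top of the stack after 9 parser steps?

     Stack          Input              Action
  1  $ <S>          v s w s v s w s $  expand <S> → <F> s <S>
  2  $ <S> s <F>    v s w s v s w s $  expand <F> → v s w
  3  $ <S> s w s v  v s w s v s w s $  match v
  4  $ <S> s w s    s w s v s w s $    match s
  5  $ <S> s w      w s v s w s $      match w
  6  $ <S> s        s v s w s $        match s
  7  $ <S>          v s w s $          expand <S> → <F> s <S>
  8  $ <S> s <F>    v s w s $          expand <F> → v s w
  9  $ <S> s w s v  v s w s $          match v
Stack after step 9: $ <S> s w s (top = s).

s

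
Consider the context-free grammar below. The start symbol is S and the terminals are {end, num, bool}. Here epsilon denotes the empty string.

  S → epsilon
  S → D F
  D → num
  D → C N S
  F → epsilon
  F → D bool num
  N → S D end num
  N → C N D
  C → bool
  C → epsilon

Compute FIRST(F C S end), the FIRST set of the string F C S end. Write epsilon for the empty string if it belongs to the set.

{bool, end, num}

FIRST(C): from C→bool we get {bool}; from C→epsilon we get {epsilon}. So FIRST(C) = {epsilon, bool}.
FIRST(S): from S→epsilon we get {epsilon}; from S→D F we get {bool, num}. So FIRST(S) = {epsilon, bool, num}.
FIRST(D): from D→num we get {num}; from D→C N S we get {bool, num}. So FIRST(D) = {bool, num}.
FIRST(F): from F→epsilon we get {epsilon}; from F→D bool num we get {bool, num}. So FIRST(F) = {epsilon, bool, num}.
FIRST(N): from N→S D end num we get {bool, num}; from N→C N D we get {bool, num}. So FIRST(N) = {bool, num}.
FIRST(F C S end): take FIRST of each symbol in turn, carrying on past any symbol whose FIRST contains epsilon; result {bool, end, num}.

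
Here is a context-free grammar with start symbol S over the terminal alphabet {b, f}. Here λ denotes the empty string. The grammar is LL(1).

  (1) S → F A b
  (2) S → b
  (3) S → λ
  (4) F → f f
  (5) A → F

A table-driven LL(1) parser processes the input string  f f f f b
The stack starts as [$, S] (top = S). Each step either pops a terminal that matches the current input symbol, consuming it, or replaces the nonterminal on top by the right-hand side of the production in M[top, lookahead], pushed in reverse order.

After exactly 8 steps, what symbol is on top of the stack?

     Stack      Input        Action
  1  $ S        f f f f b $  expand S → F A b
  2  $ b A F    f f f f b $  expand F → f f
  3  $ b A f f  f f f f b $  match f
  4  $ b A f    f f f b $    match f
  5  $ b A      f f b $      expand A → F
  6  $ b F      f f b $      expand F → f f
  7  $ b f f    f f b $      match f
  8  $ b f      f b $        match f
Stack after step 8: $ b (top = b).

b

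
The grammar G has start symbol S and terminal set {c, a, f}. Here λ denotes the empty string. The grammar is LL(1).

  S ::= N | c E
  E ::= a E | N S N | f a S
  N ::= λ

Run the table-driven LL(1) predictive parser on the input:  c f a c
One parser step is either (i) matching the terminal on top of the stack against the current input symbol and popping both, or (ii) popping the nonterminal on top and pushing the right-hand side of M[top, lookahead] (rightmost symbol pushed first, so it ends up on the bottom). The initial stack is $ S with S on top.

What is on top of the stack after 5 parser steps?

step 1: stack=$ S  input=c f a c $  — expand S ::= c E
step 2: stack=$ E c  input=c f a c $  — match c
step 3: stack=$ E  input=f a c $  — expand E ::= f a S
step 4: stack=$ S a f  input=f a c $  — match f
step 5: stack=$ S a  input=a c $  — match a
Stack after step 5: $ S (top = S).

S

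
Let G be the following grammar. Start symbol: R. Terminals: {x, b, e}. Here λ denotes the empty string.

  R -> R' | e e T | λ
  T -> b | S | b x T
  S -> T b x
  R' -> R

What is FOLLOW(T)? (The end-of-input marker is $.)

FIRST(R): from R->R' we get {λ, e}; from R->e e T we get {e}; from R->λ we get {λ}. So FIRST(R) = {λ, e}.
FIRST(R'): from R'->R we get {λ, e}. So FIRST(R') = {λ, e}.
FIRST(T): from T->b we get {b}; from T->S we get {b}; from T->b x T we get {b}. So FIRST(T) = {b}.
FIRST(S): from S->T b x we get {b}. So FIRST(S) = {b}.
FOLLOW(R) includes $ since R is the start symbol.
FOLLOW(R): in R'->R, the suffix after R is empty, so FOLLOW(R) ⊇ FOLLOW(R') = {$}. Thus FOLLOW(R) = {$}.
FOLLOW(T): in R->e e T, the suffix after T is empty, so FOLLOW(T) ⊇ FOLLOW(R) = {$}; in T->b x T, the suffix after T is empty (adds nothing new); in S->T b x, T is followed by b x with FIRST {b}. Thus FOLLOW(T) = {$, b}.
FOLLOW(S): in T->S, the suffix after S is empty, so FOLLOW(S) ⊇ FOLLOW(T) = {$, b}. Thus FOLLOW(S) = {$, b}.
FOLLOW(R'): in R->R', the suffix after R' is empty, so FOLLOW(R') ⊇ FOLLOW(R) = {$}. Thus FOLLOW(R') = {$}.

{$, b}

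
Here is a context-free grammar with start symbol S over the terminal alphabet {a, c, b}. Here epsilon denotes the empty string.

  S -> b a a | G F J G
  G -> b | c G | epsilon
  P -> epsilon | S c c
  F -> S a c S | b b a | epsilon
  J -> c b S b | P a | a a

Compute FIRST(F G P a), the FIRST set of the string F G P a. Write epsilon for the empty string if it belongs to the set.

{a, b, c}

FIRST(G): from G->b we get {b}; from G->c G we get {c}; from G->epsilon we get {epsilon}. So FIRST(G) = {epsilon, b, c}.
FIRST(S): from S->b a a we get {b}; from S->G F J G we get {a, b, c}. So FIRST(S) = {a, b, c}.
FIRST(P): from P->epsilon we get {epsilon}; from P->S c c we get {a, b, c}. So FIRST(P) = {epsilon, a, b, c}.
FIRST(F): from F->S a c S we get {a, b, c}; from F->b b a we get {b}; from F->epsilon we get {epsilon}. So FIRST(F) = {epsilon, a, b, c}.
FIRST(J): from J->c b S b we get {c}; from J->P a we get {a, b, c}; from J->a a we get {a}. So FIRST(J) = {a, b, c}.
FIRST(F G P a): take FIRST of each symbol in turn, carrying on past any symbol whose FIRST contains epsilon; result {a, b, c}.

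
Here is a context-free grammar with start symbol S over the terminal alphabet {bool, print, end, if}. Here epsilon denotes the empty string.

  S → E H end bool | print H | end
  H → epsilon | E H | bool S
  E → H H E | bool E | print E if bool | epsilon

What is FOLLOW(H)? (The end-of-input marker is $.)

FIRST(S): from S→E H end bool we get {bool, end, print}; from S→print H we get {print}; from S→end we get {end}. So FIRST(S) = {bool, end, print}.
FIRST(H): from H→epsilon we get {epsilon}; from H→E H we get {epsilon, bool, print}; from H→bool S we get {bool}. So FIRST(H) = {epsilon, bool, print}.
FIRST(E): from E→H H E we get {epsilon, bool, print}; from E→bool E we get {bool}; from E→print E if bool we get {print}; from E→epsilon we get {epsilon}. So FIRST(E) = {epsilon, bool, print}.
FOLLOW(S) includes $ since S is the start symbol.
FOLLOW(S): in H→bool S, the suffix after S is empty, so FOLLOW(S) ⊇ FOLLOW(H) = {$, bool, end, if, print}. Thus FOLLOW(S) = {$, bool, end, if, print}.
FOLLOW(H): in S→E H end bool, H is followed by end bool with FIRST {end}; in S→print H, the suffix after H is empty, so FOLLOW(H) ⊇ FOLLOW(S) = {$, bool, end, if, print}; in H→E H, the suffix after H is empty (adds nothing new); in E→H H E (occurrence 1), H is followed by H E with FIRST {epsilon, bool, print}; in E→H H E (occurrence 1), the suffix after H is nullable, so FOLLOW(H) ⊇ FOLLOW(E) = {$, bool, end, if, print}; in E→H H E (occurrence 2), H is followed by E with FIRST {epsilon, bool, print}; in E→H H E (occurrence 2), the suffix after H is nullable, so FOLLOW(H) ⊇ FOLLOW(E) = {$, bool, end, if, print}. Thus FOLLOW(H) = {$, bool, end, if, print}.
FOLLOW(E): in S→E H end bool, E is followed by H end bool with FIRST {bool, end, print}; in H→E H, E is followed by H with FIRST {epsilon, bool, print}; in H→E H, the suffix after E is nullable, so FOLLOW(E) ⊇ FOLLOW(H) = {$, bool, end, if, print}; in E→H H E, the suffix after E is empty (adds nothing new); in E→bool E, the suffix after E is empty (adds nothing new); in E→print E if bool, E is followed by if bool with FIRST {if}. Thus FOLLOW(E) = {$, bool, end, if, print}.

{$, bool, end, if, print}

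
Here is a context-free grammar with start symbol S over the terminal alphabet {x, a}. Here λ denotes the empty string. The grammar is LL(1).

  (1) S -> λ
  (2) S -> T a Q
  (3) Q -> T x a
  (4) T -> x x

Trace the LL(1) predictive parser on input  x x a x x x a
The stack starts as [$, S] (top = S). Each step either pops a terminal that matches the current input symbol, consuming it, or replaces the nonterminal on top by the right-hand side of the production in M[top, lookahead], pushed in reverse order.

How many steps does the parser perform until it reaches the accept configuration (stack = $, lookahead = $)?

11

step 1: stack=$ S  input=x x a x x x a $  — expand S -> T a Q
step 2: stack=$ Q a T  input=x x a x x x a $  — expand T -> x x
step 3: stack=$ Q a x x  input=x x a x x x a $  — match x
step 4: stack=$ Q a x  input=x a x x x a $  — match x
step 5: stack=$ Q a  input=a x x x a $  — match a
step 6: stack=$ Q  input=x x x a $  — expand Q -> T x a
step 7: stack=$ a x T  input=x x x a $  — expand T -> x x
step 8: stack=$ a x x x  input=x x x a $  — match x
step 9: stack=$ a x x  input=x x a $  — match x
step 10: stack=$ a x  input=x a $  — match x
step 11: stack=$ a  input=a $  — match a
Accept reached after 11 steps.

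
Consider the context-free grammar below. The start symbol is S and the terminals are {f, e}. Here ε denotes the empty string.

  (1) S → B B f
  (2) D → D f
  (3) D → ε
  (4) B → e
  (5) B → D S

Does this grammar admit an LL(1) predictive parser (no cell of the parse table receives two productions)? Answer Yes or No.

FIRST(S) = {e, f}
FIRST(D) = {ε, f}
FIRST(B) = {e, f}
FOLLOW(S) = {$, e, f}
FOLLOW(D) = {e, f}
FOLLOW(B) = {e, f}
Cell M[B, e] receives both B → e and B → D S — the grammar is not LL(1).

No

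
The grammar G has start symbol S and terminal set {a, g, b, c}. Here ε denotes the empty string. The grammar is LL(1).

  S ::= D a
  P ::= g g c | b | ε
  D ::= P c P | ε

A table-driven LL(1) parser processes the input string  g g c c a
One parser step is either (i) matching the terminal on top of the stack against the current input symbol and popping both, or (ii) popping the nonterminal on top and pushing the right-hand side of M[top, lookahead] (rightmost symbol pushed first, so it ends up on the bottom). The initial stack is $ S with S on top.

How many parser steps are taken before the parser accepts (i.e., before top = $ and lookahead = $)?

9

step 1: stack=$ S  input=g g c c a $  — expand S ::= D a
step 2: stack=$ a D  input=g g c c a $  — expand D ::= P c P
step 3: stack=$ a P c P  input=g g c c a $  — expand P ::= g g c
step 4: stack=$ a P c c g g  input=g g c c a $  — match g
step 5: stack=$ a P c c g  input=g c c a $  — match g
step 6: stack=$ a P c c  input=c c a $  — match c
step 7: stack=$ a P c  input=c a $  — match c
step 8: stack=$ a P  input=a $  — expand P ::= ε
step 9: stack=$ a  input=a $  — match a
Accept reached after 9 steps.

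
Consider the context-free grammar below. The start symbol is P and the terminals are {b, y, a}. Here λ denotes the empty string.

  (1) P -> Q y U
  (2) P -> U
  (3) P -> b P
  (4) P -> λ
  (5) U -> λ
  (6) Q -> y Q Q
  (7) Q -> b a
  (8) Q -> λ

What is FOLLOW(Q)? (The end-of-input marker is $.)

FIRST(U): from U->λ we get {λ}. So FIRST(U) = {λ}.
FIRST(Q): from Q->y Q Q we get {y}; from Q->b a we get {b}; from Q->λ we get {λ}. So FIRST(Q) = {λ, b, y}.
FIRST(P): from P->Q y U we get {b, y}; from P->U we get {λ}; from P->b P we get {b}; from P->λ we get {λ}. So FIRST(P) = {λ, b, y}.
FOLLOW(P) includes $ since P is the start symbol.
FOLLOW(P): in P->b P, the suffix after P is empty (adds nothing new). Thus FOLLOW(P) = {$}.
FOLLOW(U): in P->Q y U, the suffix after U is empty, so FOLLOW(U) ⊇ FOLLOW(P) = {$}; in P->U, the suffix after U is empty, so FOLLOW(U) ⊇ FOLLOW(P) = {$}. Thus FOLLOW(U) = {$}.
FOLLOW(Q): in P->Q y U, Q is followed by y U with FIRST {y}; in Q->y Q Q (occurrence 1), Q is followed by Q with FIRST {λ, b, y}; in Q->y Q Q (occurrence 1), the suffix after Q is nullable (adds nothing new); in Q->y Q Q (occurrence 2), the suffix after Q is empty (adds nothing new). Thus FOLLOW(Q) = {b, y}.

{b, y}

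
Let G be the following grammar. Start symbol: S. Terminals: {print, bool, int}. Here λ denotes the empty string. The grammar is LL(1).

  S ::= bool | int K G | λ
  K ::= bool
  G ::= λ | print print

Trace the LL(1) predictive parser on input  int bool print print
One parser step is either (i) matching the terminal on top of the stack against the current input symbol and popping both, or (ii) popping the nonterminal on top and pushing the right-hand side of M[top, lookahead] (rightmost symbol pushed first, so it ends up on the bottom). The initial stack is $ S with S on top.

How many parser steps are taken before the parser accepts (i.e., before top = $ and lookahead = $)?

step 1: stack=$ S  input=int bool print print $  — expand S ::= int K G
step 2: stack=$ G K int  input=int bool print print $  — match int
step 3: stack=$ G K  input=bool print print $  — expand K ::= bool
step 4: stack=$ G bool  input=bool print print $  — match bool
step 5: stack=$ G  input=print print $  — expand G ::= print print
step 6: stack=$ print print  input=print print $  — match print
step 7: stack=$ print  input=print $  — match print
Accept reached after 7 steps.

7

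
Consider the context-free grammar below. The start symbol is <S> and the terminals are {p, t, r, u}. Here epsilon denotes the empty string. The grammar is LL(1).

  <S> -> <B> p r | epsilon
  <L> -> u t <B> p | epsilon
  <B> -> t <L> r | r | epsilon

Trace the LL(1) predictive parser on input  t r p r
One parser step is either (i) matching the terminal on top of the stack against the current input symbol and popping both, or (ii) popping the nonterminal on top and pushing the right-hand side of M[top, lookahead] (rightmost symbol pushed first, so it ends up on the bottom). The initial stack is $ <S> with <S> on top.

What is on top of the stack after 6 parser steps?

r

step 1: stack=$ <S>  input=t r p r $  — expand <S> -> <B> p r
step 2: stack=$ r p <B>  input=t r p r $  — expand <B> -> t <L> r
step 3: stack=$ r p r <L> t  input=t r p r $  — match t
step 4: stack=$ r p r <L>  input=r p r $  — expand <L> -> epsilon
step 5: stack=$ r p r  input=r p r $  — match r
step 6: stack=$ r p  input=p r $  — match p
Stack after step 6: $ r (top = r).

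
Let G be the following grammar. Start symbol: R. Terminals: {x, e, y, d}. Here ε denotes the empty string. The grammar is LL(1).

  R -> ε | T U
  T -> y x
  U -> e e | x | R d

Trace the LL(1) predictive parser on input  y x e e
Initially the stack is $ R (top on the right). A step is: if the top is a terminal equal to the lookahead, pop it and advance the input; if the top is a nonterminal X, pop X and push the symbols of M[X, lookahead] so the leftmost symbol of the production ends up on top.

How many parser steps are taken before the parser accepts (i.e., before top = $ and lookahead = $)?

     Stack    Input      Action
  1  $ R      y x e e $  expand R -> T U
  2  $ U T    y x e e $  expand T -> y x
  3  $ U x y  y x e e $  match y
  4  $ U x    x e e $    match x
  5  $ U      e e $      expand U -> e e
  6  $ e e    e e $      match e
  7  $ e      e $        match e
Accept reached after 7 steps.

7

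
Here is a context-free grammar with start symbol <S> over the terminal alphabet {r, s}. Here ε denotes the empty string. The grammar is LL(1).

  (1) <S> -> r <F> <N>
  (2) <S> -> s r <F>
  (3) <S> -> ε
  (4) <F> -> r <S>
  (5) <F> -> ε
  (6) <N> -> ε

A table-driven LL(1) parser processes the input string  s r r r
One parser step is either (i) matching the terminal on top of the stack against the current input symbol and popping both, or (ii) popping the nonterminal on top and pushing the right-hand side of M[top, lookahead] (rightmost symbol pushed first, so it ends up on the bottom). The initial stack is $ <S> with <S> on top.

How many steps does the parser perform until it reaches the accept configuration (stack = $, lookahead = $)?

9

     Stack        Input      Action
  1  $ <S>        s r r r $  expand <S> -> s r <F>
  2  $ <F> r s    s r r r $  match s
  3  $ <F> r      r r r $    match r
  4  $ <F>        r r $      expand <F> -> r <S>
  5  $ <S> r      r r $      match r
  6  $ <S>        r $        expand <S> -> r <F> <N>
  7  $ <N> <F> r  r $        match r
  8  $ <N> <F>    $          expand <F> -> ε
  9  $ <N>        $          expand <N> -> ε
Accept reached after 9 steps.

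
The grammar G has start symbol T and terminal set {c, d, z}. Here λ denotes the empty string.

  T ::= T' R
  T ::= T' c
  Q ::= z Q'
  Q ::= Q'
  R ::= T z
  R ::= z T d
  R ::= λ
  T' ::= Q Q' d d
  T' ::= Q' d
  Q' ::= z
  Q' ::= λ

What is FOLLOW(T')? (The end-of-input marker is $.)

{$, c, d, z}

FIRST(Q'): from Q'::=z we get {z}; from Q'::=λ we get {λ}. So FIRST(Q') = {λ, z}.
FIRST(Q): from Q::=z Q' we get {z}; from Q::=Q' we get {λ, z}. So FIRST(Q) = {λ, z}.
FIRST(T'): from T'::=Q Q' d d we get {d, z}; from T'::=Q' d we get {d, z}. So FIRST(T') = {d, z}.
FIRST(T): from T::=T' R we get {d, z}; from T::=T' c we get {d, z}. So FIRST(T) = {d, z}.
FIRST(R): from R::=T z we get {d, z}; from R::=z T d we get {z}; from R::=λ we get {λ}. So FIRST(R) = {λ, d, z}.
FOLLOW(T) includes $ since T is the start symbol.
FOLLOW(T): in R::=T z, T is followed by z with FIRST {z}; in R::=z T d, T is followed by d with FIRST {d}. Thus FOLLOW(T) = {$, d, z}.
FOLLOW(Q): in T'::=Q Q' d d, Q is followed by Q' d d with FIRST {d, z}. Thus FOLLOW(Q) = {d, z}.
FOLLOW(R): in T::=T' R, the suffix after R is empty, so FOLLOW(R) ⊇ FOLLOW(T) = {$, d, z}. Thus FOLLOW(R) = {$, d, z}.
FOLLOW(T'): in T::=T' R, T' is followed by R with FIRST {λ, d, z}; in T::=T' R, the suffix after T' is nullable, so FOLLOW(T') ⊇ FOLLOW(T) = {$, d, z}; in T::=T' c, T' is followed by c with FIRST {c}. Thus FOLLOW(T') = {$, c, d, z}.
FOLLOW(Q'): in Q::=z Q', the suffix after Q' is empty, so FOLLOW(Q') ⊇ FOLLOW(Q) = {d, z}; in Q::=Q', the suffix after Q' is empty, so FOLLOW(Q') ⊇ FOLLOW(Q) = {d, z}; in T'::=Q Q' d d, Q' is followed by d d with FIRST {d}; in T'::=Q' d, Q' is followed by d with FIRST {d}. Thus FOLLOW(Q') = {d, z}.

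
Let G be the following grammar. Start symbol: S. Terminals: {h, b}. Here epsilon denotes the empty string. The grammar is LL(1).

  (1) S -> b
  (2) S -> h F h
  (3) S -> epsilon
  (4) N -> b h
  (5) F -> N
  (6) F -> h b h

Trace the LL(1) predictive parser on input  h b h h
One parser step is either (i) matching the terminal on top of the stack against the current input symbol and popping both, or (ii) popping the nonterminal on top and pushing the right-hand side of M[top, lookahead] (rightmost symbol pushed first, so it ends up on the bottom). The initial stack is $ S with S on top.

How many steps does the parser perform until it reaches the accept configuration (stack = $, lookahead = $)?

     Stack    Input      Action
  1  $ S      h b h h $  expand S -> h F h
  2  $ h F h  h b h h $  match h
  3  $ h F    b h h $    expand F -> N
  4  $ h N    b h h $    expand N -> b h
  5  $ h h b  b h h $    match b
  6  $ h h    h h $      match h
  7  $ h      h $        match h
Accept reached after 7 steps.

7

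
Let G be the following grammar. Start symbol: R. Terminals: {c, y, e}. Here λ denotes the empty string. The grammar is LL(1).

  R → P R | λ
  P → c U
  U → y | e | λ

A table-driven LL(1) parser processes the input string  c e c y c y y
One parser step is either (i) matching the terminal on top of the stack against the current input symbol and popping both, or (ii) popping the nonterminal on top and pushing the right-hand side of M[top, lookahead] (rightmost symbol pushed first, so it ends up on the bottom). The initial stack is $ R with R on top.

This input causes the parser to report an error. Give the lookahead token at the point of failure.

step 1: stack=$ R  input=c e c y c y y $  — expand R → P R
step 2: stack=$ R P  input=c e c y c y y $  — expand P → c U
step 3: stack=$ R U c  input=c e c y c y y $  — match c
step 4: stack=$ R U  input=e c y c y y $  — expand U → e
step 5: stack=$ R e  input=e c y c y y $  — match e
step 6: stack=$ R  input=c y c y y $  — expand R → P R
step 7: stack=$ R P  input=c y c y y $  — expand P → c U
step 8: stack=$ R U c  input=c y c y y $  — match c
step 9: stack=$ R U  input=y c y y $  — expand U → y
step 10: stack=$ R y  input=y c y y $  — match y
step 11: stack=$ R  input=c y y $  — expand R → P R
step 12: stack=$ R P  input=c y y $  — expand P → c U
step 13: stack=$ R U c  input=c y y $  — match c
step 14: stack=$ R U  input=y y $  — expand U → y
step 15: stack=$ R y  input=y y $  — match y
step 16: stack=$ R  input=y $  — error: M[R, y] is empty

y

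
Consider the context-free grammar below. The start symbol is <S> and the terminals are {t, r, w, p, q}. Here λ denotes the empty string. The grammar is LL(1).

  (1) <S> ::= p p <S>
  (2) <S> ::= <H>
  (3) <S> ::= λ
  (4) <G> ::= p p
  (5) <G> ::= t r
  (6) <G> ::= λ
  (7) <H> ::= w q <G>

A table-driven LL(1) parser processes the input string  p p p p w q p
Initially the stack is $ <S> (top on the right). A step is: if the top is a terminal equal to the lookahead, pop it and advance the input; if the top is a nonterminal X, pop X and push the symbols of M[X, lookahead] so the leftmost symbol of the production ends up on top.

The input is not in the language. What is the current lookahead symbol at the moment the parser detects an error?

$

      Stack      Input            Action
   1  $ <S>      p p p p w q p $  expand <S> ::= p p <S>
   2  $ <S> p p  p p p p w q p $  match p
   3  $ <S> p    p p p w q p $    match p
   4  $ <S>      p p w q p $      expand <S> ::= p p <S>
   5  $ <S> p p  p p w q p $      match p
   6  $ <S> p    p w q p $        match p
   7  $ <S>      w q p $          expand <S> ::= <H>
   8  $ <H>      w q p $          expand <H> ::= w q <G>
   9  $ <G> q w  w q p $          match w
  10  $ <G> q    q p $            match q
  11  $ <G>      p $              expand <G> ::= p p
  12  $ p p      p $              match p
  13  $ p        $                error: top is terminal p but lookahead is $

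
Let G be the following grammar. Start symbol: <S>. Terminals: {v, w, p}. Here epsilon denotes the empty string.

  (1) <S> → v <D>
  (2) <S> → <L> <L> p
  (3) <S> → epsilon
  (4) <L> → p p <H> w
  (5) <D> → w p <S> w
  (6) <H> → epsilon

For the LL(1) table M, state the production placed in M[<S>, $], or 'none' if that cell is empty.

FIRST(<L>) = {p}
FIRST(<D>) = {w}
FIRST(<H>) = {epsilon}
FIRST(<S>) = {epsilon, p, v}  (via <L> <L> p)
FOLLOW(<S>) includes $ since <S> is the start symbol.
FOLLOW(<S>): in <D>→w p <S> w, <S> is followed by w with FIRST {w}. Thus FOLLOW(<S>) = {$, w}.
For <S> → v <D>: FIRST(v <D>) = {v}, so it goes in M[<S>, t] for t ∈ {v}.
For <S> → <L> <L> p: FIRST(<L> <L> p) = {p}, so it goes in M[<S>, t] for t ∈ {p}.
For <S> → epsilon: FIRST(epsilon) = {epsilon}, so it goes in M[<S>, t] for t ∈ {}; since epsilon ∈ FIRST, also for every t ∈ FOLLOW(<S>) = {$, w}.

<S> → epsilon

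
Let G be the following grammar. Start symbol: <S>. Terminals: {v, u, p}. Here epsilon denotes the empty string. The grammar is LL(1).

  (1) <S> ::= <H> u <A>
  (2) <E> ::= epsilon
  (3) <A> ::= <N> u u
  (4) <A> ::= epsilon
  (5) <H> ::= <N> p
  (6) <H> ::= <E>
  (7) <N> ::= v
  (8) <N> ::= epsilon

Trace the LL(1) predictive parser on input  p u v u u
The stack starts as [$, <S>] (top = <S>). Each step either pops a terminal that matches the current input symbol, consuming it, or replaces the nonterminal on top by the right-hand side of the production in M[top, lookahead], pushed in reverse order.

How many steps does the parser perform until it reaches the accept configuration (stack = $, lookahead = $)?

10

      Stack          Input        Action
   1  $ <S>          p u v u u $  expand <S> ::= <H> u <A>
   2  $ <A> u <H>    p u v u u $  expand <H> ::= <N> p
   3  $ <A> u p <N>  p u v u u $  expand <N> ::= epsilon
   4  $ <A> u p      p u v u u $  match p
   5  $ <A> u        u v u u $    match u
   6  $ <A>          v u u $      expand <A> ::= <N> u u
   7  $ u u <N>      v u u $      expand <N> ::= v
   8  $ u u v        v u u $      match v
   9  $ u u          u u $        match u
  10  $ u            u $          match u
Accept reached after 10 steps.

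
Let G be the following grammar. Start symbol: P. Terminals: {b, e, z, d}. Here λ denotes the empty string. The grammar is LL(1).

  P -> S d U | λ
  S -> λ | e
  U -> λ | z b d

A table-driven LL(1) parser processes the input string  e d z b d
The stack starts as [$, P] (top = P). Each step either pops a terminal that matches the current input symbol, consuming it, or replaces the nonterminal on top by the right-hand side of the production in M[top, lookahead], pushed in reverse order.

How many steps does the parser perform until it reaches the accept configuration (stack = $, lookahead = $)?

     Stack    Input        Action
  1  $ P      e d z b d $  expand P -> S d U
  2  $ U d S  e d z b d $  expand S -> e
  3  $ U d e  e d z b d $  match e
  4  $ U d    d z b d $    match d
  5  $ U      z b d $      expand U -> z b d
  6  $ d b z  z b d $      match z
  7  $ d b    b d $        match b
  8  $ d      d $          match d
Accept reached after 8 steps.

8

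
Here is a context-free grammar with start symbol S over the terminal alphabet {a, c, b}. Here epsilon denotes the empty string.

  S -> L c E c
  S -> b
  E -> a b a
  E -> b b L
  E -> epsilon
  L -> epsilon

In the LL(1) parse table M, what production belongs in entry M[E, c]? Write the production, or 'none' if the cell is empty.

E -> epsilon

FIRST(E) = {epsilon, a, b}
FIRST(L) = {epsilon}
FIRST(S) = {b, c}  (via L c E c)
FOLLOW(S) includes $ since S is the start symbol.
FOLLOW(E): in S->L c E c, E is followed by c with FIRST {c}. Thus FOLLOW(E) = {c}.
For E -> a b a: FIRST(a b a) = {a}, so it goes in M[E, t] for t ∈ {a}.
For E -> b b L: FIRST(b b L) = {b}, so it goes in M[E, t] for t ∈ {b}.
For E -> epsilon: FIRST(epsilon) = {epsilon}, so it goes in M[E, t] for t ∈ {}; since epsilon ∈ FIRST, also for every t ∈ FOLLOW(E) = {c}.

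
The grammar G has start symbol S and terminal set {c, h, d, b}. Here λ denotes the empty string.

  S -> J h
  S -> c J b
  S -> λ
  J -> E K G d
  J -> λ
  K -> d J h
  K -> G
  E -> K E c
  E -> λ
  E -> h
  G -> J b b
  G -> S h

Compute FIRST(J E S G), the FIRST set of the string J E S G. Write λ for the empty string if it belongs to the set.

FIRST(S) = {λ, b, c, d, h}  (via J h)
FIRST(J) = {λ, b, c, d, h}  (via E K G d)
FIRST(G) = {b, c, d, h}  (via J b b, S h)
FIRST(K) = {b, c, d, h}  (via G)
FIRST(E) = {λ, b, c, d, h}  (via K E c)
FIRST(J E S G): take FIRST of each symbol in turn, carrying on past any symbol whose FIRST contains λ; result {b, c, d, h}.

{b, c, d, h}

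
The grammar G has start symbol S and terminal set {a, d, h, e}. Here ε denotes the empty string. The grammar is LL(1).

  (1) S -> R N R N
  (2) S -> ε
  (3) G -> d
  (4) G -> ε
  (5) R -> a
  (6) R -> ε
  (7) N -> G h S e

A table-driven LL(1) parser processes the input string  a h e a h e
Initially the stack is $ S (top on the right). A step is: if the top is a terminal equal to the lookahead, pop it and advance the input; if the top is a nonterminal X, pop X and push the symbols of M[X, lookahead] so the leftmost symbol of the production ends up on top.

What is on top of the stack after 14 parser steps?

step 1: stack=$ S  input=a h e a h e $  — expand S -> R N R N
step 2: stack=$ N R N R  input=a h e a h e $  — expand R -> a
step 3: stack=$ N R N a  input=a h e a h e $  — match a
step 4: stack=$ N R N  input=h e a h e $  — expand N -> G h S e
step 5: stack=$ N R e S h G  input=h e a h e $  — expand G -> ε
step 6: stack=$ N R e S h  input=h e a h e $  — match h
step 7: stack=$ N R e S  input=e a h e $  — expand S -> ε
step 8: stack=$ N R e  input=e a h e $  — match e
step 9: stack=$ N R  input=a h e $  — expand R -> a
step 10: stack=$ N a  input=a h e $  — match a
step 11: stack=$ N  input=h e $  — expand N -> G h S e
step 12: stack=$ e S h G  input=h e $  — expand G -> ε
step 13: stack=$ e S h  input=h e $  — match h
step 14: stack=$ e S  input=e $  — expand S -> ε
Stack after step 14: $ e (top = e).

e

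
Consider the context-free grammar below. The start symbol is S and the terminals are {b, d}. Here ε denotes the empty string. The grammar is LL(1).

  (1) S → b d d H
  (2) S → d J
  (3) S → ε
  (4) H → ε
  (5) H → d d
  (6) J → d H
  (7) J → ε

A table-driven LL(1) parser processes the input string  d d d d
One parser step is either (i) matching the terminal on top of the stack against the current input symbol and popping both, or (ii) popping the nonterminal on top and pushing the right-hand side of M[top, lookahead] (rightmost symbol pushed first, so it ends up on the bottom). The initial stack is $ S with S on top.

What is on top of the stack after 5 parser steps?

step 1: stack=$ S  input=d d d d $  — expand S → d J
step 2: stack=$ J d  input=d d d d $  — match d
step 3: stack=$ J  input=d d d $  — expand J → d H
step 4: stack=$ H d  input=d d d $  — match d
step 5: stack=$ H  input=d d $  — expand H → d d
Stack after step 5: $ d d (top = d).

d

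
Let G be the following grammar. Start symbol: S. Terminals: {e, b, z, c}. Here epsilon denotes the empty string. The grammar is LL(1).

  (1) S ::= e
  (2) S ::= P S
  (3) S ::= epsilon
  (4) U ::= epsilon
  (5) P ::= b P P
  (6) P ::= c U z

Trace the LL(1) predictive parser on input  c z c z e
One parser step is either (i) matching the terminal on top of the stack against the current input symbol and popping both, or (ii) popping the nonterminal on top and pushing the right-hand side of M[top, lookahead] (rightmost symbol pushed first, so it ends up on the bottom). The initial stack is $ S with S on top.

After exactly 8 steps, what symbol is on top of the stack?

U

step 1: stack=$ S  input=c z c z e $  — expand S ::= P S
step 2: stack=$ S P  input=c z c z e $  — expand P ::= c U z
step 3: stack=$ S z U c  input=c z c z e $  — match c
step 4: stack=$ S z U  input=z c z e $  — expand U ::= epsilon
step 5: stack=$ S z  input=z c z e $  — match z
step 6: stack=$ S  input=c z e $  — expand S ::= P S
step 7: stack=$ S P  input=c z e $  — expand P ::= c U z
step 8: stack=$ S z U c  input=c z e $  — match c
Stack after step 8: $ S z U (top = U).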